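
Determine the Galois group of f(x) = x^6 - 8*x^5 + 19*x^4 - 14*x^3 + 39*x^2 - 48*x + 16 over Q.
The polynomial f is an irreducible sextic over Q, so G = Gal(f/Q) is one of the 16 transitive subgroups 6T1, ..., 6T16 of S_6. The discriminant of f is 90962560000 = 301600^2, a perfect square, so G is contained in A_6. The transitive groups of degree 6 contained in A_6 are: A_4 (6T4, order 12), S_4 (6T7, order 24), (C_3 x C_3) : C_4 (6T10, order 36), PSL(2,5) (6T12, order 60), A_6 (6T15, order 360). By Dedekind's theorem, for a prime p not dividing disc(f) the degrees of the irreducible factors of f mod p form the cycle type of an element of G. Factoring f modulo the 19 such primes p <= 83 (skipping 2, 5, 13, 29, which divide the discriminant), each new pattern first appears at: mod 3: f = (x^2 + 2x + 2)(x^4 + 2x^3 + x^2 + x + 2), pattern 4+2; mod 11: f = (x^3 + 4x^2 + 10x + 2)(x^3 + 10x^2 + 2x + 8), pattern 3+3; mod 19: f = (x + 14)(x + 17)(x^2 + 9)(x^2 + 18x + 12), pattern 2+2+1+1; mod 61: f = (x + 13)(x + 23)(x + 30)(x^3 + 48x^2 + 47x + 46), pattern 3+1+1+1. No other pattern occurs in this range, so the set of observed cycle types is {4+2, 3+3, 2+2+1+1, 3+1+1+1}. The candidates containing elements of all these cycle types are (C_3 x C_3) : C_4 (6T10) of order 36, A_6 (6T15) of order 360; the others are excluded. The observed types are precisely the cycle types that occur in (C_3 x C_3) : C_4 (6T10) (apart from the identity). Each of the other remaining candidates has further cycle types, and by the Chebotarev density theorem the matching factorization patterns would occur for a proportion of primes equal to their share of the group: A_6 (6T15) additionally contains elements of type 5+1 (144 of its 360 elements, about 40% of primes). None of the 19 primes tested shows any such pattern (for each of these groups the chance of that is below 10^-4), which rules them out. Hence G = (C_3 x C_3) : C_4 (6T10), of order 36.

(C_3 x C_3) : C_4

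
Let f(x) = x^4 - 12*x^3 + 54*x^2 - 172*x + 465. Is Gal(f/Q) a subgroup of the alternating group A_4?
Yes

The polynomial is irreducible of degree 4 over Q. Its discriminant is 1358954496 = 36864^2, a perfect square. A Galois group lies in the alternating group exactly when the discriminant is a square in Q, so the Galois group (A_4) is contained in A_4.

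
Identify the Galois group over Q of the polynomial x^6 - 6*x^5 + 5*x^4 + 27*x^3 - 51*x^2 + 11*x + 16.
PSL(2,5) (order 60)

The polynomial f is an irreducible sextic over Q, so G = Gal(f/Q) is one of the 16 transitive subgroups 6T1, ..., 6T16 of S_6. The discriminant of f is 30991489 = 5567^2, a perfect square, so G is contained in A_6. The transitive groups of degree 6 contained in A_6 are: A_4 (6T4, order 12), S_4 (6T7, order 24), (C_3 x C_3) : C_4 (6T10, order 36), PSL(2,5) (6T12, order 60), A_6 (6T15, order 360). By Dedekind's theorem, for a prime p not dividing disc(f) the degrees of the irreducible factors of f mod p form the cycle type of an element of G. Factoring f modulo the 21 such primes p <= 79 (skipping 19, which divides the discriminant), each new pattern first appears at: mod 2: f = (x)(x^5 + x^3 + x^2 + x + 1), pattern 5+1; mod 7: f = (x^3 + 2x^2 + 4x + 5)(x^3 + 6x^2 + 3x + 6), pattern 3+3; mod 61: f = (x + 1)(x + 23)(x^2 + 44x + 55)(x^2 + 48x + 60), pattern 2+2+1+1. No other pattern occurs in this range, so the set of observed cycle types is {5+1, 3+3, 2+2+1+1}. The candidates containing elements of all these cycle types are PSL(2,5) (6T12) of order 60, A_6 (6T15) of order 360; the others are excluded. The observed types are precisely the cycle types that occur in PSL(2,5) (6T12) (apart from the identity). Each of the other remaining candidates has further cycle types, and by the Chebotarev density theorem the matching factorization patterns would occur for a proportion of primes equal to their share of the group: A_6 (6T15) additionally contains elements of type 4+2, 3+1+1+1 (130 of its 360 elements, about 36% of primes). None of the 21 primes tested shows any such pattern (for each of these groups the chance of that is below 10^-4), which rules them out. Hence G = PSL(2,5) (6T12), of order 60.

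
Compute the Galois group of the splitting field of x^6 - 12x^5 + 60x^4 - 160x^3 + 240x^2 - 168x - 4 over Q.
The polynomial f is an irreducible sextic over Q, so G = Gal(f/Q) is one of the 16 transitive subgroups 6T1, ..., 6T16 of S_6. The discriminant of f is 746496000000 = 864000^2, a perfect square, so G is contained in A_6. The transitive groups of degree 6 contained in A_6 are: A_4 (6T4, order 12), S_4 (6T7, order 24), (C_3 x C_3) : C_4 (6T10, order 36), PSL(2,5) (6T12, order 60), A_6 (6T15, order 360). By Dedekind's theorem, for a prime p not dividing disc(f) the degrees of the irreducible factors of f mod p form the cycle type of an element of G. Factoring f modulo the 6 such primes p <= 23 (skipping 2, 3, 5, which divide the discriminant), each new pattern first appears at: mod 7: f = (x + 1)(x^5 + x^4 + 3x^3 + 5x^2 + 4x + 3), pattern 5+1; mod 23: f = (x + 5)(x + 10)(x + 19)(x^3 + x + 6), pattern 3+1+1+1. No other pattern occurs in this range, so the set of observed cycle types is {5+1, 3+1+1+1}. Among the candidates above, the only group containing elements of all these cycle types is A_6 (6T15) — each of A_4 (6T4), S_4 (6T7), (C_3 x C_3) : C_4 (6T10), PSL(2,5) (6T12) lacks at least one of them. Hence G = A_6 (6T15), of order 360.

A_6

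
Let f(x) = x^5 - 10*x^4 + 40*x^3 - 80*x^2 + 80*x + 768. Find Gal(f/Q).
The polynomial f is an irreducible quintic over Q, so G = Gal(f/Q) is a transitive subgroup of S_5: one of C_5 (5T1, order 5), D_5 (5T2, order 10), F_20 (5T3, order 20), A_5 (5T4, order 60) or S_5 (5T5, order 120). The discriminant of f is 1280000000000000, which is not a perfect square, so G is not contained in A_5. The transitive groups of degree 5 not contained in A_5 are: F_20 (5T3, order 20), S_5 (5T5, order 120). By Dedekind's theorem, for a prime p not dividing disc(f) the degrees of the irreducible factors of f mod p form the cycle type of an element of G. Factoring f modulo the 18 such primes p <= 71 (skipping 2, 5, which divide the discriminant), each new pattern first appears at: mod 3: f = (x)(x^4 + 2x^3 + x^2 + x + 2), pattern 4+1; mod 11: f = (x^5 + x^4 + 7x^3 + 8x^2 + 3x + 9), pattern 5; mod 19: f = (x + 13)(x^2 + 16x + 18)(x^2 + 18x + 14), pattern 2+2+1; mod 31: f = (x + 3)(x + 7)(x + 8)(x + 16)(x + 18), pattern 1+1+1+1+1. No other pattern occurs in this range, so the set of observed cycle types is {4+1, 5, 2+2+1, 1+1+1+1+1}. The candidates containing elements of all these cycle types are F_20 (5T3) of order 20, S_5 (5T5) of order 120; the others are excluded. The observed types are precisely the cycle types that occur in F_20 (5T3). Each of the other remaining candidates has further cycle types, and by the Chebotarev density theorem the matching factorization patterns would occur for a proportion of primes equal to their share of the group: S_5 (5T5) additionally contains elements of type 3+2, 3+1+1, 2+1+1+1 (50 of its 120 elements, about 42% of primes). None of the 18 primes tested shows any such pattern (for each of these groups the chance of that is below 10^-4), which rules them out. Hence G = F_20 (5T3), of order 20.

5T3: F_20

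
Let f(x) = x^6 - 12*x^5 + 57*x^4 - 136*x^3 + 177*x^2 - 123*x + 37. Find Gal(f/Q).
6T1: C_6

The polynomial f is an irreducible sextic over Q, so G = Gal(f/Q) is one of the 16 transitive subgroups 6T1, ..., 6T16 of S_6. The discriminant of f is -7105563, which is not a perfect square, so G is not contained in A_6. The transitive groups of degree 6 not contained in A_6 are: C_6 (6T1, order 6), S_3 (6T2, order 6), D_6 (6T3, order 12), C_3 x S_3 (6T5, order 18), A_4 x C_2 (6T6, order 24), S_4 (6T8, order 24), S_3 x S_3 (6T9, order 36), S_4 x C_2 (6T11, order 48), (S_3 x S_3) : C_2 (6T13, order 72), PGL(2,5) (6T14, order 120), S_6 (6T16, order 720). By Dedekind's theorem, for a prime p not dividing disc(f) the degrees of the irreducible factors of f mod p form the cycle type of an element of G. Factoring f modulo the 37 such primes p <= 167 (skipping 3, 19, which divide the discriminant), each new pattern first appears at: mod 2: f = (x^6 + x^4 + x^2 + x + 1), pattern 6; mod 7: f = (x^3 + x^2 + 3x + 5)(x^3 + x^2 + 4x + 6), pattern 3+3; mod 17: f = (x^2 + 3x + 12)(x^2 + 7x + 11)(x^2 + 12x + 12), pattern 2+2+2; mod 37: f = (x)(x + 14)(x + 15)(x + 17)(x + 23)(x + 30), pattern 1+1+1+1+1+1. No other pattern occurs in this range, so the set of observed cycle types is {6, 3+3, 2+2+2, 1+1+1+1+1+1}. The candidates containing elements of all these cycle types are C_6 (6T1) of order 6, D_6 (6T3) of order 12, C_3 x S_3 (6T5) of order 18, A_4 x C_2 (6T6) of order 24, S_3 x S_3 (6T9) of order 36, S_4 x C_2 (6T11) of order 48, (S_3 x S_3) : C_2 (6T13) of order 72, PGL(2,5) (6T14) of order 120, S_6 (6T16) of order 720; the others are excluded. The observed types are precisely the cycle types that occur in C_6 (6T1). Each of the other remaining candidates has further cycle types, and by the Chebotarev density theorem the matching factorization patterns would occur for a proportion of primes equal to their share of the group: D_6 (6T3) additionally contains elements of type 2+2+1+1 (3 of its 12 elements, about 25% of primes); C_3 x S_3 (6T5) additionally contains elements of type 3+1+1+1 (4 of its 18 elements, about 22% of primes); A_4 x C_2 (6T6) additionally contains elements of type 2+2+1+1, 2+1+1+1+1 (6 of its 24 elements, about 25% of primes); S_3 x S_3 (6T9) additionally contains elements of type 3+1+1+1, 2+2+1+1 (13 of its 36 elements, about 36% of primes); S_4 x C_2 (6T11) additionally contains elements of type 4+2, 4+1+1, 2+2+1+1, 2+1+1+1+1 (24 of its 48 elements, about 50% of primes); (S_3 x S_3) : C_2 (6T13) additionally contains elements of type 4+2, 3+2+1, 3+1+1+1, 2+2+1+1, 2+1+1+1+1 (49 of its 72 elements, about 68% of primes); PGL(2,5) (6T14) additionally contains elements of type 5+1, 4+1+1, 2+2+1+1 (69 of its 120 elements, about 58% of primes); S_6 (6T16) additionally contains elements of type 5+1, 4+2, 4+1+1, 3+2+1, 3+1+1+1, 2+2+1+1, 2+1+1+1+1 (544 of its 720 elements, about 76% of primes). None of the 37 primes tested shows any such pattern (for each of these groups the chance of that is below 10^-4), which rules them out. Hence G = C_6 (6T1), of order 6.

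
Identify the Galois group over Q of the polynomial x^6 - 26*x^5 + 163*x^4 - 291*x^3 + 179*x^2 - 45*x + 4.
PSL(2,5) (order 60)

The polynomial f is an irreducible sextic over Q, so G = Gal(f/Q) is one of the 16 transitive subgroups 6T1, ..., 6T16 of S_6. The discriminant of f is 30991489 = 5567^2, a perfect square, so G is contained in A_6. The transitive groups of degree 6 contained in A_6 are: A_4 (6T4, order 12), S_4 (6T7, order 24), (C_3 x C_3) : C_4 (6T10, order 36), PSL(2,5) (6T12, order 60), A_6 (6T15, order 360). By Dedekind's theorem, for a prime p not dividing disc(f) the degrees of the irreducible factors of f mod p form the cycle type of an element of G. Factoring f modulo the 21 such primes p <= 79 (skipping 19, which divides the discriminant), each new pattern first appears at: mod 2: f = (x)(x^5 + x^3 + x^2 + x + 1), pattern 5+1; mod 7: f = (x^3 + 4x^2 + 3x + 3)(x^3 + 5x^2 + 6), pattern 3+3; mod 61: f = (x + 46)(x + 52)(x^2 + 3x + 15)(x^2 + 56x + 41), pattern 2+2+1+1. No other pattern occurs in this range, so the set of observed cycle types is {5+1, 3+3, 2+2+1+1}. The candidates containing elements of all these cycle types are PSL(2,5) (6T12) of order 60, A_6 (6T15) of order 360; the others are excluded. The observed types are precisely the cycle types that occur in PSL(2,5) (6T12) (apart from the identity). Each of the other remaining candidates has further cycle types, and by the Chebotarev density theorem the matching factorization patterns would occur for a proportion of primes equal to their share of the group: A_6 (6T15) additionally contains elements of type 4+2, 3+1+1+1 (130 of its 360 elements, about 36% of primes). None of the 21 primes tested shows any such pattern (for each of these groups the chance of that is below 10^-4), which rules them out. Hence G = PSL(2,5) (6T12), of order 60.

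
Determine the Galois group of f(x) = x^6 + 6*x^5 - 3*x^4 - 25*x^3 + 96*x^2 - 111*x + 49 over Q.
6T5: C_3 x S_3

The polynomial f is an irreducible sextic over Q, so G = Gal(f/Q) is one of the 16 transitive subgroups 6T1, ..., 6T16 of S_6. The discriminant of f is -152796047606667, which is not a perfect square, so G is not contained in A_6. The transitive groups of degree 6 not contained in A_6 are: C_6 (6T1, order 6), S_3 (6T2, order 6), D_6 (6T3, order 12), C_3 x S_3 (6T5, order 18), A_4 x C_2 (6T6, order 24), S_4 (6T8, order 24), S_3 x S_3 (6T9, order 36), S_4 x C_2 (6T11, order 48), (S_3 x S_3) : C_2 (6T13, order 72), PGL(2,5) (6T14, order 120), S_6 (6T16, order 720). By Dedekind's theorem, for a prime p not dividing disc(f) the degrees of the irreducible factors of f mod p form the cycle type of an element of G. Factoring f modulo the 33 such primes p <= 149 (skipping 3, 43, which divide the discriminant), each new pattern first appears at: mod 2: f = (x^6 + x^4 + x^3 + x + 1), pattern 6; mod 7: f = (x)(x + 1)(x + 2)(x^3 + 3x^2 + 4), pattern 3+1+1+1; mod 17: f = (x^2 + 4x + 15)(x^2 + 6x + 16)(x^2 + 13x + 16), pattern 2+2+2; mod 19: f = (x^3 + 3x^2 + x + 6)(x^3 + 3x^2 + 6x + 5), pattern 3+3; mod 73: f = (x + 3)(x + 24)(x + 35)(x + 38)(x + 54)(x + 71), pattern 1+1+1+1+1+1. No other pattern occurs in this range, so the set of observed cycle types is {6, 3+1+1+1, 2+2+2, 3+3, 1+1+1+1+1+1}. The candidates containing elements of all these cycle types are C_3 x S_3 (6T5) of order 18, S_3 x S_3 (6T9) of order 36, (S_3 x S_3) : C_2 (6T13) of order 72, S_6 (6T16) of order 720; the others are excluded. The observed types are precisely the cycle types that occur in C_3 x S_3 (6T5). Each of the other remaining candidates has further cycle types, and by the Chebotarev density theorem the matching factorization patterns would occur for a proportion of primes equal to their share of the group: S_3 x S_3 (6T9) additionally contains elements of type 2+2+1+1 (9 of its 36 elements, about 25% of primes); (S_3 x S_3) : C_2 (6T13) additionally contains elements of type 4+2, 3+2+1, 2+2+1+1, 2+1+1+1+1 (45 of its 72 elements, about 62% of primes); S_6 (6T16) additionally contains elements of type 5+1, 4+2, 4+1+1, 3+2+1, 2+2+1+1, 2+1+1+1+1 (504 of its 720 elements, about 70% of primes). None of the 33 primes tested shows any such pattern (for each of these groups the chance of that is below 10^-4), which rules them out. Hence G = C_3 x S_3 (6T5), of order 18.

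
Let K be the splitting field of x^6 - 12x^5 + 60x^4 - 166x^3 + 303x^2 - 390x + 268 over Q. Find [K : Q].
6

The degree of the splitting field over Q equals the order of the Galois group, so first determine the group. The polynomial f is an irreducible sextic over Q, so G = Gal(f/Q) is one of the 16 transitive subgroups 6T1, ..., 6T16 of S_6. The discriminant of f is -1160950579200, which is not a perfect square, so G is not contained in A_6. The transitive groups of degree 6 not contained in A_6 are: C_6 (6T1, order 6), S_3 (6T2, order 6), D_6 (6T3, order 12), C_3 x S_3 (6T5, order 18), A_4 x C_2 (6T6, order 24), S_4 (6T8, order 24), S_3 x S_3 (6T9, order 36), S_4 x C_2 (6T11, order 48), (S_3 x S_3) : C_2 (6T13, order 72), PGL(2,5) (6T14, order 120), S_6 (6T16, order 720). By Dedekind's theorem, for a prime p not dividing disc(f) the degrees of the irreducible factors of f mod p form the cycle type of an element of G. Factoring f modulo the 23 such primes p <= 101 (skipping 2, 3, 5, which divide the discriminant), each new pattern first appears at: mod 7: f = (x^3 + x^2 + 4x + 3)(x^3 + x^2 + 6x + 3), pattern 3+3; mod 11: f = (x^2 + 9)(x^2 + x + 4)(x^2 + 9x + 5), pattern 2+2+2; mod 61: f = (x + 4)(x + 10)(x + 12)(x + 16)(x + 33)(x + 35), pattern 1+1+1+1+1+1. No other pattern occurs in this range, so the set of observed cycle types is {3+3, 2+2+2, 1+1+1+1+1+1}. The candidates containing elements of all these cycle types are C_6 (6T1) of order 6, S_3 (6T2) of order 6, D_6 (6T3) of order 12, C_3 x S_3 (6T5) of order 18, A_4 x C_2 (6T6) of order 24, S_4 (6T8) of order 24, S_3 x S_3 (6T9) of order 36, S_4 x C_2 (6T11) of order 48, (S_3 x S_3) : C_2 (6T13) of order 72, PGL(2,5) (6T14) of order 120, S_6 (6T16) of order 720; the others are excluded. The observed types are precisely the cycle types that occur in S_3 (6T2). Each of the other remaining candidates has further cycle types, and by the Chebotarev density theorem the matching factorization patterns would occur for a proportion of primes equal to their share of the group: C_6 (6T1) additionally contains elements of type 6 (2 of its 6 elements, about 33% of primes); D_6 (6T3) additionally contains elements of type 6, 2+2+1+1 (5 of its 12 elements, about 42% of primes); C_3 x S_3 (6T5) additionally contains elements of type 6, 3+1+1+1 (10 of its 18 elements, about 56% of primes); A_4 x C_2 (6T6) additionally contains elements of type 6, 2+2+1+1, 2+1+1+1+1 (14 of its 24 elements, about 58% of primes); S_4 (6T8) additionally contains elements of type 4+1+1, 2+2+1+1 (9 of its 24 elements, about 38% of primes); S_3 x S_3 (6T9) additionally contains elements of type 6, 3+1+1+1, 2+2+1+1 (25 of its 36 elements, about 69% of primes); S_4 x C_2 (6T11) additionally contains elements of type 6, 4+2, 4+1+1, 2+2+1+1, 2+1+1+1+1 (32 of its 48 elements, about 67% of primes); (S_3 x S_3) : C_2 (6T13) additionally contains elements of type 6, 4+2, 3+2+1, 3+1+1+1, 2+2+1+1, 2+1+1+1+1 (61 of its 72 elements, about 85% of primes); PGL(2,5) (6T14) additionally contains elements of type 6, 5+1, 4+1+1, 2+2+1+1 (89 of its 120 elements, about 74% of primes); S_6 (6T16) additionally contains elements of type 6, 5+1, 4+2, 4+1+1, 3+2+1, 3+1+1+1, 2+2+1+1, 2+1+1+1+1 (664 of its 720 elements, about 92% of primes). None of the 23 primes tested shows any such pattern (for each of these groups the chance of that is below 10^-4), which rules them out. Hence G = S_3 (6T2), of order 6. The Galois group S_3 (6T2) has order 6, so the splitting field has degree 6 over Q.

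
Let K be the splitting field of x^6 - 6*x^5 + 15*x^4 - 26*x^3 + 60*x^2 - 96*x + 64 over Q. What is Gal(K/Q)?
The polynomial f is an irreducible sextic over Q, so G = Gal(f/Q) is one of the 16 transitive subgroups 6T1, ..., 6T16 of S_6. The discriminant of f is -1160950579200, which is not a perfect square, so G is not contained in A_6. The transitive groups of degree 6 not contained in A_6 are: C_6 (6T1, order 6), S_3 (6T2, order 6), D_6 (6T3, order 12), C_3 x S_3 (6T5, order 18), A_4 x C_2 (6T6, order 24), S_4 (6T8, order 24), S_3 x S_3 (6T9, order 36), S_4 x C_2 (6T11, order 48), (S_3 x S_3) : C_2 (6T13, order 72), PGL(2,5) (6T14, order 120), S_6 (6T16, order 720). By Dedekind's theorem, for a prime p not dividing disc(f) the degrees of the irreducible factors of f mod p form the cycle type of an element of G. Factoring f modulo the 23 such primes p <= 101 (skipping 2, 3, 5, which divide the discriminant), each new pattern first appears at: mod 7: f = (x^3 + 4x^2 + 2x + 2)(x^3 + 4x^2 + 4x + 4), pattern 3+3; mod 11: f = (x^2 + 4)(x^2 + 2x + 10)(x^2 + 3x + 6), pattern 2+2+2; mod 61: f = (x + 5)(x + 11)(x + 13)(x + 17)(x + 34)(x + 36), pattern 1+1+1+1+1+1. No other pattern occurs in this range, so the set of observed cycle types is {3+3, 2+2+2, 1+1+1+1+1+1}. The candidates containing elements of all these cycle types are C_6 (6T1) of order 6, S_3 (6T2) of order 6, D_6 (6T3) of order 12, C_3 x S_3 (6T5) of order 18, A_4 x C_2 (6T6) of order 24, S_4 (6T8) of order 24, S_3 x S_3 (6T9) of order 36, S_4 x C_2 (6T11) of order 48, (S_3 x S_3) : C_2 (6T13) of order 72, PGL(2,5) (6T14) of order 120, S_6 (6T16) of order 720; the others are excluded. The observed types are precisely the cycle types that occur in S_3 (6T2). Each of the other remaining candidates has further cycle types, and by the Chebotarev density theorem the matching factorization patterns would occur for a proportion of primes equal to their share of the group: C_6 (6T1) additionally contains elements of type 6 (2 of its 6 elements, about 33% of primes); D_6 (6T3) additionally contains elements of type 6, 2+2+1+1 (5 of its 12 elements, about 42% of primes); C_3 x S_3 (6T5) additionally contains elements of type 6, 3+1+1+1 (10 of its 18 elements, about 56% of primes); A_4 x C_2 (6T6) additionally contains elements of type 6, 2+2+1+1, 2+1+1+1+1 (14 of its 24 elements, about 58% of primes); S_4 (6T8) additionally contains elements of type 4+1+1, 2+2+1+1 (9 of its 24 elements, about 38% of primes); S_3 x S_3 (6T9) additionally contains elements of type 6, 3+1+1+1, 2+2+1+1 (25 of its 36 elements, about 69% of primes); S_4 x C_2 (6T11) additionally contains elements of type 6, 4+2, 4+1+1, 2+2+1+1, 2+1+1+1+1 (32 of its 48 elements, about 67% of primes); (S_3 x S_3) : C_2 (6T13) additionally contains elements of type 6, 4+2, 3+2+1, 3+1+1+1, 2+2+1+1, 2+1+1+1+1 (61 of its 72 elements, about 85% of primes); PGL(2,5) (6T14) additionally contains elements of type 6, 5+1, 4+1+1, 2+2+1+1 (89 of its 120 elements, about 74% of primes); S_6 (6T16) additionally contains elements of type 6, 5+1, 4+2, 4+1+1, 3+2+1, 3+1+1+1, 2+2+1+1, 2+1+1+1+1 (664 of its 720 elements, about 92% of primes). None of the 23 primes tested shows any such pattern (for each of these groups the chance of that is below 10^-4), which rules them out. Hence G = S_3 (6T2), of order 6.

S_3 (order 6)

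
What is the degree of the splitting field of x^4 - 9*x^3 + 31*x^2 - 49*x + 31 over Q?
The degree of the splitting field over Q equals the order of the Galois group, so first determine the group. The polynomial is an irreducible quartic over Q and its discriminant is 125, which is not a perfect square, so the Galois group is not contained in A_4. The resolvent cubic y^3 - 31*y^2 + 317*y - 1068 has exactly one rational root, so the Galois group is C_4 or D_4. The quartic becomes reducible over Q(sqrt(disc)), so the group is C_4. The Galois group C_4 (4T1) has order 4, so the splitting field has degree 4 over Q.

4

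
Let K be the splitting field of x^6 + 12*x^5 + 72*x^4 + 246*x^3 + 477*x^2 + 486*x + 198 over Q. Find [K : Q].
The degree of the splitting field over Q equals the order of the Galois group, so first determine the group. The polynomial f is an irreducible sextic over Q, so G = Gal(f/Q) is one of the 16 transitive subgroups 6T1, ..., 6T16 of S_6. The discriminant of f is 132239526912, which is not a perfect square, so G is not contained in A_6. The transitive groups of degree 6 not contained in A_6 are: C_6 (6T1, order 6), S_3 (6T2, order 6), D_6 (6T3, order 12), C_3 x S_3 (6T5, order 18), A_4 x C_2 (6T6, order 24), S_4 (6T8, order 24), S_3 x S_3 (6T9, order 36), S_4 x C_2 (6T11, order 48), (S_3 x S_3) : C_2 (6T13, order 72), PGL(2,5) (6T14, order 120), S_6 (6T16, order 720). By Dedekind's theorem, for a prime p not dividing disc(f) the degrees of the irreducible factors of f mod p form the cycle type of an element of G. Factoring f modulo the 79 such primes p <= 419 (skipping 2, 3, which divide the discriminant), each new pattern first appears at: mod 5: f = (x^6 + 2x^5 + 2x^4 + x^3 + 2x^2 + x + 3), pattern 6; mod 7: f = (x^2 + 2)(x^2 + 2x + 3)(x^2 + 3x + 5), pattern 2+2+2; mod 11: f = (x)(x + 5)(x^2 + x + 6)(x^2 + 6x + 3), pattern 2+2+1+1; mod 13: f = (x^3 + 6x^2 + 4x + 1)(x^3 + 6x^2 + 6x + 3), pattern 3+3; mod 97: f = (x + 31)(x + 42)(x + 74)(x + 76)(x + 84)(x + 93), pattern 1+1+1+1+1+1. No other pattern occurs in this range, so the set of observed cycle types is {6, 2+2+2, 2+2+1+1, 3+3, 1+1+1+1+1+1}. The candidates containing elements of all these cycle types are D_6 (6T3) of order 12, A_4 x C_2 (6T6) of order 24, S_3 x S_3 (6T9) of order 36, S_4 x C_2 (6T11) of order 48, (S_3 x S_3) : C_2 (6T13) of order 72, PGL(2,5) (6T14) of order 120, S_6 (6T16) of order 720; the others are excluded. The observed types are precisely the cycle types that occur in D_6 (6T3). Each of the other remaining candidates has further cycle types, and by the Chebotarev density theorem the matching factorization patterns would occur for a proportion of primes equal to their share of the group: A_4 x C_2 (6T6) additionally contains elements of type 2+1+1+1+1 (3 of its 24 elements, about 12% of primes); S_3 x S_3 (6T9) additionally contains elements of type 3+1+1+1 (4 of its 36 elements, about 11% of primes); S_4 x C_2 (6T11) additionally contains elements of type 4+2, 4+1+1, 2+1+1+1+1 (15 of its 48 elements, about 31% of primes); (S_3 x S_3) : C_2 (6T13) additionally contains elements of type 4+2, 3+2+1, 3+1+1+1, 2+1+1+1+1 (40 of its 72 elements, about 56% of primes); PGL(2,5) (6T14) additionally contains elements of type 5+1, 4+1+1 (54 of its 120 elements, about 45% of primes); S_6 (6T16) additionally contains elements of type 5+1, 4+2, 4+1+1, 3+2+1, 3+1+1+1, 2+1+1+1+1 (499 of its 720 elements, about 69% of primes). None of the 79 primes tested shows any such pattern (for each of these groups the chance of that is below 10^-4), which rules them out. Hence G = D_6 (6T3), of order 12. The Galois group D_6 (6T3) has order 12, so the splitting field has degree 12 over Q.

12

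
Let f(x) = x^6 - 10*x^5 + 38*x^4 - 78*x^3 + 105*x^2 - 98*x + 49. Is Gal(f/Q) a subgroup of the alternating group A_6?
The polynomial is irreducible of degree 6 over Q. Its discriminant is 5489031744 = 74088^2, a perfect square. A Galois group lies in the alternating group exactly when the discriminant is a square in Q, so the Galois group (A_4) is contained in A_6.

Yes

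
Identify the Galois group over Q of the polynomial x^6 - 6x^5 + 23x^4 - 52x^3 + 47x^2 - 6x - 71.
A_4 (also written A4)

The polynomial f is an irreducible sextic over Q, so G = Gal(f/Q) is one of the 16 transitive subgroups 6T1, ..., 6T16 of S_6. The discriminant of f is 164995463643136 = 12845056^2, a perfect square, so G is contained in A_6. The transitive groups of degree 6 contained in A_6 are: A_4 (6T4, order 12), S_4 (6T7, order 24), (C_3 x C_3) : C_4 (6T10, order 36), PSL(2,5) (6T12, order 60), A_6 (6T15, order 360). By Dedekind's theorem, for a prime p not dividing disc(f) the degrees of the irreducible factors of f mod p form the cycle type of an element of G. Factoring f modulo the 33 such primes p <= 149 (skipping 2, 7, which divide the discriminant), each new pattern first appears at: mod 3: f = (x^3 + x^2 + x + 2)(x^3 + 2x^2 + 2x + 2), pattern 3+3; mod 13: f = (x + 3)(x + 8)(x^2 + 11x + 6)(x^2 + 11x + 7), pattern 2+2+1+1. No other pattern occurs in this range, so the set of observed cycle types is {3+3, 2+2+1+1}. The candidates containing elements of all these cycle types are A_4 (6T4) of order 12, S_4 (6T7) of order 24, (C_3 x C_3) : C_4 (6T10) of order 36, PSL(2,5) (6T12) of order 60, A_6 (6T15) of order 360; the others are excluded. The observed types are precisely the cycle types that occur in A_4 (6T4) (apart from the identity). Each of the other remaining candidates has further cycle types, and by the Chebotarev density theorem the matching factorization patterns would occur for a proportion of primes equal to their share of the group: S_4 (6T7) additionally contains elements of type 4+2 (6 of its 24 elements, about 25% of primes); (C_3 x C_3) : C_4 (6T10) additionally contains elements of type 4+2, 3+1+1+1 (22 of its 36 elements, about 61% of primes); PSL(2,5) (6T12) additionally contains elements of type 5+1 (24 of its 60 elements, about 40% of primes); A_6 (6T15) additionally contains elements of type 5+1, 4+2, 3+1+1+1 (274 of its 360 elements, about 76% of primes). None of the 33 primes tested shows any such pattern (for each of these groups the chance of that is below 10^-4), which rules them out. Hence G = A_4 (6T4), of order 12.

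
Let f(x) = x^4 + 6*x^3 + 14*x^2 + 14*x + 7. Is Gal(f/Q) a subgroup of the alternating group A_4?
The polynomial is irreducible of degree 4 over Q. Its discriminant is 3136 = 56^2, a perfect square. A Galois group lies in the alternating group exactly when the discriminant is a square in Q, so the Galois group (A_4) is contained in A_4.

Yes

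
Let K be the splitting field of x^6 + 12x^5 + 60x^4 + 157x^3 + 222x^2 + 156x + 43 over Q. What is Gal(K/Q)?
C_3 x S_3 (also written G18)

The polynomial f is an irreducible sextic over Q, so G = Gal(f/Q) is one of the 16 transitive subgroups 6T1, ..., 6T16 of S_6. The discriminant of f is -177147, which is not a perfect square, so G is not contained in A_6. The transitive groups of degree 6 not contained in A_6 are: C_6 (6T1, order 6), S_3 (6T2, order 6), D_6 (6T3, order 12), C_3 x S_3 (6T5, order 18), A_4 x C_2 (6T6, order 24), S_4 (6T8, order 24), S_3 x S_3 (6T9, order 36), S_4 x C_2 (6T11, order 48), (S_3 x S_3) : C_2 (6T13, order 72), PGL(2,5) (6T14, order 120), S_6 (6T16, order 720). By Dedekind's theorem, for a prime p not dividing disc(f) the degrees of the irreducible factors of f mod p form the cycle type of an element of G. Factoring f modulo the 33 such primes p <= 139 (skipping 3, which divides the discriminant), each new pattern first appears at: mod 2: f = (x^6 + x^3 + 1), pattern 6; mod 7: f = (x + 3)(x + 4)(x + 6)(x^3 + 6x^2 + 5x + 4), pattern 3+1+1+1; mod 17: f = (x^2 + 5x + 13)(x^2 + 8x + 2)(x^2 + 16x + 1), pattern 2+2+2; mod 19: f = (x^3 + 6x^2 + 12x + 14)(x^3 + 6x^2 + 12x + 18), pattern 3+3; mod 73: f = (x + 15)(x + 23)(x + 24)(x + 31)(x + 32)(x + 33), pattern 1+1+1+1+1+1. No other pattern occurs in this range, so the set of observed cycle types is {6, 3+1+1+1, 2+2+2, 3+3, 1+1+1+1+1+1}. The candidates containing elements of all these cycle types are C_3 x S_3 (6T5) of order 18, S_3 x S_3 (6T9) of order 36, (S_3 x S_3) : C_2 (6T13) of order 72, S_6 (6T16) of order 720; the others are excluded. The observed types are precisely the cycle types that occur in C_3 x S_3 (6T5). Each of the other remaining candidates has further cycle types, and by the Chebotarev density theorem the matching factorization patterns would occur for a proportion of primes equal to their share of the group: S_3 x S_3 (6T9) additionally contains elements of type 2+2+1+1 (9 of its 36 elements, about 25% of primes); (S_3 x S_3) : C_2 (6T13) additionally contains elements of type 4+2, 3+2+1, 2+2+1+1, 2+1+1+1+1 (45 of its 72 elements, about 62% of primes); S_6 (6T16) additionally contains elements of type 5+1, 4+2, 4+1+1, 3+2+1, 2+2+1+1, 2+1+1+1+1 (504 of its 720 elements, about 70% of primes). None of the 33 primes tested shows any such pattern (for each of these groups the chance of that is below 10^-4), which rules them out. Hence G = C_3 x S_3 (6T5), of order 18.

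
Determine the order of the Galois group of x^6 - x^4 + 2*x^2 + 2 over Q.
24

The degree of the splitting field over Q equals the order of the Galois group, so first determine the group. The polynomial f is an irreducible sextic over Q, so G = Gal(f/Q) is one of the 16 transitive subgroups 6T1, ..., 6T16 of S_6. The discriminant of f is -5120000, which is not a perfect square, so G is not contained in A_6. The transitive groups of degree 6 not contained in A_6 are: C_6 (6T1, order 6), S_3 (6T2, order 6), D_6 (6T3, order 12), C_3 x S_3 (6T5, order 18), A_4 x C_2 (6T6, order 24), S_4 (6T8, order 24), S_3 x S_3 (6T9, order 36), S_4 x C_2 (6T11, order 48), (S_3 x S_3) : C_2 (6T13, order 72), PGL(2,5) (6T14, order 120), S_6 (6T16, order 720). By Dedekind's theorem, for a prime p not dividing disc(f) the degrees of the irreducible factors of f mod p form the cycle type of an element of G. Factoring f modulo the 22 such primes p <= 89 (skipping 2, 5, which divide the discriminant), each new pattern first appears at: mod 3: f = (x^3 + x^2 + 2)(x^3 + 2x^2 + 1), pattern 3+3; mod 7: f = (x^2 + 2)(x^2 + x + 6)(x^2 + 6x + 6), pattern 2+2+2; mod 13: f = (x + 4)(x + 9)(x^4 + 2x^2 + 8), pattern 4+1+1; mod 43: f = (x + 12)(x + 31)(x^2 + 4)(x^2 + 10), pattern 2+2+1+1. No other pattern occurs in this range, so the set of observed cycle types is {3+3, 2+2+2, 4+1+1, 2+2+1+1}. The candidates containing elements of all these cycle types are S_4 (6T8) of order 24, S_4 x C_2 (6T11) of order 48, PGL(2,5) (6T14) of order 120, S_6 (6T16) of order 720; the others are excluded. The observed types are precisely the cycle types that occur in S_4 (6T8) (apart from the identity). Each of the other remaining candidates has further cycle types, and by the Chebotarev density theorem the matching factorization patterns would occur for a proportion of primes equal to their share of the group: S_4 x C_2 (6T11) additionally contains elements of type 6, 4+2, 2+1+1+1+1 (17 of its 48 elements, about 35% of primes); PGL(2,5) (6T14) additionally contains elements of type 6, 5+1 (44 of its 120 elements, about 37% of primes); S_6 (6T16) additionally contains elements of type 6, 5+1, 4+2, 3+2+1, 3+1+1+1, 2+1+1+1+1 (529 of its 720 elements, about 73% of primes). None of the 22 primes tested shows any such pattern (for each of these groups the chance of that is below 10^-4), which rules them out. Hence G = S_4 (6T8), of order 24. The Galois group S_4 (6T8) has order 24, so the splitting field has degree 24 over Q.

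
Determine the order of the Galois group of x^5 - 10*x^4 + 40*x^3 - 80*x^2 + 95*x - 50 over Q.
The degree of the splitting field over Q equals the order of the Galois group, so first determine the group. The polynomial f is an irreducible quintic over Q, so G = Gal(f/Q) is a transitive subgroup of S_5: one of C_5 (5T1, order 5), D_5 (5T2, order 10), F_20 (5T3, order 20), A_5 (5T4, order 60) or S_5 (5T5, order 120). The discriminant of f is 259200000, which is not a perfect square, so G is not contained in A_5. The transitive groups of degree 5 not contained in A_5 are: F_20 (5T3, order 20), S_5 (5T5, order 120). By Dedekind's theorem, for a prime p not dividing disc(f) the degrees of the irreducible factors of f mod p form the cycle type of an element of G. Factoring f modulo the 18 such primes p <= 73 (skipping 2, 3, 5, which divide the discriminant), each new pattern first appears at: mod 7: f = (x + 4)(x^4 + 5x^2 + 5x + 5), pattern 4+1; mod 11: f = (x + 4)(x^2 + 9x + 10)(x^2 + 10x + 7), pattern 2+2+1; mod 19: f = (x^5 + 9x^4 + 2x^3 + 15x^2 + 7), pattern 5. No other pattern occurs in this range, so the set of observed cycle types is {4+1, 2+2+1, 5}. The candidates containing elements of all these cycle types are F_20 (5T3) of order 20, S_5 (5T5) of order 120; the others are excluded. The observed types are precisely the cycle types that occur in F_20 (5T3) (apart from the identity). Each of the other remaining candidates has further cycle types, and by the Chebotarev density theorem the matching factorization patterns would occur for a proportion of primes equal to their share of the group: S_5 (5T5) additionally contains elements of type 3+2, 3+1+1, 2+1+1+1 (50 of its 120 elements, about 42% of primes). None of the 18 primes tested shows any such pattern (for each of these groups the chance of that is below 10^-4), which rules them out. Hence G = F_20 (5T3), of order 20. The Galois group F_20 (5T3) has order 20, so the splitting field has degree 20 over Q.

20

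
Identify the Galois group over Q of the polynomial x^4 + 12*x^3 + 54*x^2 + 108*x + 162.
V_4 (also written V4)

The polynomial is an irreducible quartic over Q and its discriminant is 136048896 = 11664^2, a perfect square, so the Galois group is contained in A_4. The resolvent cubic y^3 - 54*y^2 + 648*y splits completely over Q, which gives the Klein four-group V_4.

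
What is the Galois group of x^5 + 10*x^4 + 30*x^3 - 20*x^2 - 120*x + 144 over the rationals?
The polynomial f is an irreducible quintic over Q, so G = Gal(f/Q) is a transitive subgroup of S_5: one of C_5 (5T1, order 5), D_5 (5T2, order 10), F_20 (5T3, order 20), A_5 (5T4, order 60) or S_5 (5T5, order 120). The discriminant of f is 1327104000000 = 1152000^2, a perfect square, so G is contained in A_5. The transitive groups of degree 5 contained in A_5 are: C_5 (5T1, order 5), D_5 (5T2, order 10), A_5 (5T4, order 60). By Dedekind's theorem, for a prime p not dividing disc(f) the degrees of the irreducible factors of f mod p form the cycle type of an element of G. Factoring f modulo the 23 such primes p <= 101 (skipping 2, 3, 5, which divide the discriminant), each new pattern first appears at: mod 7: f = (x^5 + 3x^4 + 2x^3 + x^2 + 6x + 4), pattern 5; mod 17: f = (x + 8)(x^2 + 5x + 7)(x^2 + 14x + 5), pattern 2+2+1. No other pattern occurs in this range, so the set of observed cycle types is {5, 2+2+1}. The candidates containing elements of all these cycle types are D_5 (5T2) of order 10, A_5 (5T4) of order 60; the others are excluded. The observed types are precisely the cycle types that occur in D_5 (5T2) (apart from the identity). Each of the other remaining candidates has further cycle types, and by the Chebotarev density theorem the matching factorization patterns would occur for a proportion of primes equal to their share of the group: A_5 (5T4) additionally contains elements of type 3+1+1 (20 of its 60 elements, about 33% of primes). None of the 23 primes tested shows any such pattern (for each of these groups the chance of that is below 10^-4), which rules them out. Hence G = D_5 (5T2), of order 10.

D_5 (order 10)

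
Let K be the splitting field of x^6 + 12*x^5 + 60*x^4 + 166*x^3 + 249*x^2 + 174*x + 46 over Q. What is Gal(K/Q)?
D_6

The polynomial f is an irreducible sextic over Q, so G = Gal(f/Q) is one of the 16 transitive subgroups 6T1, ..., 6T16 of S_6. The discriminant of f is 304930925568, which is not a perfect square, so G is not contained in A_6. The transitive groups of degree 6 not contained in A_6 are: C_6 (6T1, order 6), S_3 (6T2, order 6), D_6 (6T3, order 12), C_3 x S_3 (6T5, order 18), A_4 x C_2 (6T6, order 24), S_4 (6T8, order 24), S_3 x S_3 (6T9, order 36), S_4 x C_2 (6T11, order 48), (S_3 x S_3) : C_2 (6T13, order 72), PGL(2,5) (6T14, order 120), S_6 (6T16, order 720). By Dedekind's theorem, for a prime p not dividing disc(f) the degrees of the irreducible factors of f mod p form the cycle type of an element of G. Factoring f modulo the 79 such primes p <= 421 (skipping 2, 3, 41, which divide the discriminant), each new pattern first appears at: mod 5: f = (x^2 + 2)(x^2 + 3x + 4)(x^2 + 4x + 2), pattern 2+2+2; mod 7: f = (x^6 + 5x^5 + 4x^4 + 5x^3 + 4x^2 + 6x + 4), pattern 6; mod 11: f = (x + 3)(x + 8)(x^2 + 3x + 10)(x^2 + 9x + 10), pattern 2+2+1+1; mod 13: f = (x^3 + 6x^2 + 4)(x^3 + 6x^2 + 11x + 5), pattern 3+3; mod 61: f = (x + 4)(x + 8)(x + 21)(x + 26)(x + 33)(x + 42), pattern 1+1+1+1+1+1. No other pattern occurs in this range, so the set of observed cycle types is {2+2+2, 6, 2+2+1+1, 3+3, 1+1+1+1+1+1}. The candidates containing elements of all these cycle types are D_6 (6T3) of order 12, A_4 x C_2 (6T6) of order 24, S_3 x S_3 (6T9) of order 36, S_4 x C_2 (6T11) of order 48, (S_3 x S_3) : C_2 (6T13) of order 72, PGL(2,5) (6T14) of order 120, S_6 (6T16) of order 720; the others are excluded. The observed types are precisely the cycle types that occur in D_6 (6T3). Each of the other remaining candidates has further cycle types, and by the Chebotarev density theorem the matching factorization patterns would occur for a proportion of primes equal to their share of the group: A_4 x C_2 (6T6) additionally contains elements of type 2+1+1+1+1 (3 of its 24 elements, about 12% of primes); S_3 x S_3 (6T9) additionally contains elements of type 3+1+1+1 (4 of its 36 elements, about 11% of primes); S_4 x C_2 (6T11) additionally contains elements of type 4+2, 4+1+1, 2+1+1+1+1 (15 of its 48 elements, about 31% of primes); (S_3 x S_3) : C_2 (6T13) additionally contains elements of type 4+2, 3+2+1, 3+1+1+1, 2+1+1+1+1 (40 of its 72 elements, about 56% of primes); PGL(2,5) (6T14) additionally contains elements of type 5+1, 4+1+1 (54 of its 120 elements, about 45% of primes); S_6 (6T16) additionally contains elements of type 5+1, 4+2, 4+1+1, 3+2+1, 3+1+1+1, 2+1+1+1+1 (499 of its 720 elements, about 69% of primes). None of the 79 primes tested shows any such pattern (for each of these groups the chance of that is below 10^-4), which rules them out. Hence G = D_6 (6T3), of order 12.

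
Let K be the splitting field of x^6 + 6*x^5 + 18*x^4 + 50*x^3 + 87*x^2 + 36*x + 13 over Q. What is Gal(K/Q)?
The polynomial f is an irreducible sextic over Q, so G = Gal(f/Q) is one of the 16 transitive subgroups 6T1, ..., 6T16 of S_6. The discriminant of f is -28010528989632, which is not a perfect square, so G is not contained in A_6. The transitive groups of degree 6 not contained in A_6 are: C_6 (6T1, order 6), S_3 (6T2, order 6), D_6 (6T3, order 12), C_3 x S_3 (6T5, order 18), A_4 x C_2 (6T6, order 24), S_4 (6T8, order 24), S_3 x S_3 (6T9, order 36), S_4 x C_2 (6T11, order 48), (S_3 x S_3) : C_2 (6T13, order 72), PGL(2,5) (6T14, order 120), S_6 (6T16, order 720). By Dedekind's theorem, for a prime p not dividing disc(f) the degrees of the irreducible factors of f mod p form the cycle type of an element of G. Factoring f modulo the 21 such primes p <= 89 (skipping 2, 3, 7, which divide the discriminant), each new pattern first appears at: mod 5: f = (x^6 + x^5 + 3x^4 + 2x^2 + x + 3), pattern 6; mod 11: f = (x + 5)(x^5 + x^4 + 2x^3 + 7x^2 + 8x + 7), pattern 5+1; mod 13: f = (x)(x + 6)(x^4 + 5x^2 + 7x + 6), pattern 4+1+1; mod 23: f = (x + 4)(x + 17)(x^2 + x + 9)(x^2 + 7x + 19), pattern 2+2+1+1; mod 43: f = (x^3 + 3x^2 + 3x + 32)(x^3 + 3x^2 + 6x + 34), pattern 3+3; mod 61: f = (x^2 + 30x + 35)(x^2 + 48x + 6)(x^2 + 50x + 5), pattern 2+2+2. No other pattern occurs in this range, so the set of observed cycle types is {6, 5+1, 4+1+1, 2+2+1+1, 3+3, 2+2+2}. The candidates containing elements of all these cycle types are PGL(2,5) (6T14) of order 120, S_6 (6T16) of order 720; the others are excluded. The observed types are precisely the cycle types that occur in PGL(2,5) (6T14) (apart from the identity). Each of the other remaining candidates has further cycle types, and by the Chebotarev density theorem the matching factorization patterns would occur for a proportion of primes equal to their share of the group: S_6 (6T16) additionally contains elements of type 4+2, 3+2+1, 3+1+1+1, 2+1+1+1+1 (265 of its 720 elements, about 37% of primes). None of the 21 primes tested shows any such pattern (for each of these groups the chance of that is below 10^-4), which rules them out. Hence G = PGL(2,5) (6T14), of order 120.

PGL(2,5) (order 120)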